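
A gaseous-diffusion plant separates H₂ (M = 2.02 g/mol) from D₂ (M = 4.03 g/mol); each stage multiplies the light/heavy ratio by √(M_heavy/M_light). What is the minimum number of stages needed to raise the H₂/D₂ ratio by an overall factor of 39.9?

11

Single-stage factor α = √(4.03/2.02), so ln α = ½ ln(1.99505) = 0.3453.
Need α^N ≥ 39.9 ⇒ N ≥ ln(39.9) / ln α = 3.686 / 0.3453 = 10.67.
So at least 11 stages are needed.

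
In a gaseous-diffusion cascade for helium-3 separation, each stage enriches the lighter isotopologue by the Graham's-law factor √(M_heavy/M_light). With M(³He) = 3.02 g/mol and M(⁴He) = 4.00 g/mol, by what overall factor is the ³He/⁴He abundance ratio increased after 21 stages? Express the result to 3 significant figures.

Each stage multiplies the ratio by α = √(4.00/3.02), so after 21 stages the overall factor is α^21 = (4.00/3.02)^(21/2).
= 1.32450^(21/2) = 19.1.

19.1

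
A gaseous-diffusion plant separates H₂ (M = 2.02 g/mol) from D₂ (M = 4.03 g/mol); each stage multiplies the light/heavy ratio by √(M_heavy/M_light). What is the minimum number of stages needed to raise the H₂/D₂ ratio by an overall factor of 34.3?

With α = √(4.03/2.02) per stage, ln α = ½ ln(1.99505) = 0.3453.
Need α^N ≥ 34.3 ⇒ N ≥ ln(34.3) / ln α = 3.535 / 0.3453 = 10.24.
Rounding up, N = 11 stages.

11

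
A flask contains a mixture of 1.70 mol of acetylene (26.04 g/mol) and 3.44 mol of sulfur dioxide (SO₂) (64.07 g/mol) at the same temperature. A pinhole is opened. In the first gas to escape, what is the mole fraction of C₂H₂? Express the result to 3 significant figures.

The effusion rate of species i is ∝ p_i/√M_i ∝ n_i/√M_i.
So x_C₂H₂ in the escaping gas = (n_C₂H₂/√M_C₂H₂) / Σ(n_i/√M_i)
= (1.70/√26.04) / (1.70/√26.04 + 3.44/√64.07) = 0.3331/(0.3331 + 0.4298) = 0.437.

0.437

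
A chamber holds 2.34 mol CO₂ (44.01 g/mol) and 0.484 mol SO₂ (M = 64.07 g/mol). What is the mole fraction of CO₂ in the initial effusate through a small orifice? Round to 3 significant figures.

0.854

The effusion rate of species i is ∝ p_i/√M_i ∝ n_i/√M_i.
So x_CO₂ in the escaping gas = (n_CO₂/√M_CO₂) / Σ(n_i/√M_i)
= (2.34/√44.01) / (2.34/√44.01 + 0.484/√64.07) = 0.3527/(0.3527 + 0.06047) = 0.854.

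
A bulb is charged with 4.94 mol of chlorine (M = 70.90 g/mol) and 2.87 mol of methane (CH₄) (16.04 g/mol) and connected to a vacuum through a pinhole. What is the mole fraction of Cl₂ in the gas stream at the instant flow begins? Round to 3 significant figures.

0.450

Effusion rate of each component ∝ n_i/√M_i (partial pressure × 1/√M).
x_Cl₂(eff) = (n_Cl₂/√M_Cl₂) / (n_Cl₂/√M_Cl₂ + n_CH₄/√M_CH₄)
= (4.94/√70.90) / (4.94/√70.90 + 2.87/√16.04) = 0.5867/(0.5867 + 0.7166) = 0.450.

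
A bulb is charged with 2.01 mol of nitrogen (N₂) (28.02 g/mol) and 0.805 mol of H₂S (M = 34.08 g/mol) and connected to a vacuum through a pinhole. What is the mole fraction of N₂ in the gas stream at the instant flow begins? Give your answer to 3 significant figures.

0.734

The effusion rate of species i is ∝ p_i/√M_i ∝ n_i/√M_i.
Mole fraction of N₂ in the effusate = (n_N₂/√M_N₂) / (n_N₂/√M_N₂ + n_H₂S/√M_H₂S)
= (2.01/√28.02) / (2.01/√28.02 + 0.805/√34.08) = 0.3797/(0.3797 + 0.1379) = 0.734.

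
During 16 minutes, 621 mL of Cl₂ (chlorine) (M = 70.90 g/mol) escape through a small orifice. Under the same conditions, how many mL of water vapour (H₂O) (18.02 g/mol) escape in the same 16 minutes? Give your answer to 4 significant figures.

From Graham's law, rate_H₂O/rate_Cl₂ = √(M_Cl₂/M_H₂O) = √(70.90/18.02) = √3.935 = 1.984.
So the volume for H₂O is 621 × 1.984 = 1232 mL.

1232 mL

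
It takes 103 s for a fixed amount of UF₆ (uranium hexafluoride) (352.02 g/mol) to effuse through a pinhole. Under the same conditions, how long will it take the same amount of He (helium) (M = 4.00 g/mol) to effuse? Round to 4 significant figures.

10.98 s

Since effusion rate ∝ 1/√M, t_He/t_UF₆ = √(M_He/M_UF₆) = √(4.00/352.02) = √0.01136 = 0.1066.
So the time for He is 103 × 0.1066 = 10.98 s.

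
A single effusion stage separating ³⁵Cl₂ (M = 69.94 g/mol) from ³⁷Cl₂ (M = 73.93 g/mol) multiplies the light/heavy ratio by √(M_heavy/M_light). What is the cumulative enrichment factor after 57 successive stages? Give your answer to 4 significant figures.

4.861

After 57 stages the ratio has grown by (√(73.93/69.94))^57 = (73.93/69.94)^(57/2).
= 1.05705^(57/2) = 4.861.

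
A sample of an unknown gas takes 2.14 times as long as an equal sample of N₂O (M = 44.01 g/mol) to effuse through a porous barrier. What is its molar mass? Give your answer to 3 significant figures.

202 g/mol

By Graham's law, t_X/t_N₂O = √(M_X/M_N₂O).
2.14 = √(M_X/44.01)
M_X = 44.01 × 2.14² = 44.01 × 4.580 = 202 g/mol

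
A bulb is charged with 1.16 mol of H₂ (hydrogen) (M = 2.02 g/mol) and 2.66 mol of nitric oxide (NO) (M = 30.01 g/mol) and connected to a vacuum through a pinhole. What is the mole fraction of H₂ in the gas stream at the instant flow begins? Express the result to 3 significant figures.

Effusion rate of each component ∝ n_i/√M_i (partial pressure × 1/√M).
Mole fraction of H₂ in the effusate = (n_H₂/√M_H₂) / (n_H₂/√M_H₂ + n_NO/√M_NO)
= (1.16/√2.02) / (1.16/√2.02 + 2.66/√30.01) = 0.8162/(0.8162 + 0.4856) = 0.627.

0.627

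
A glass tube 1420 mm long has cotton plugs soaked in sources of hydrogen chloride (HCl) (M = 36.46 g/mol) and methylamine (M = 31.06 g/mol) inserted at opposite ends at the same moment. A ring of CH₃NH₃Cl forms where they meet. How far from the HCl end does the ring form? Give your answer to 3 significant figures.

Distances travelled in equal time are proportional to diffusion rates, so d_HCl/d_CH₃NH₂ = √(M_CH₃NH₂/M_HCl) = √(31.06/36.46) = 0.9230.
With d_HCl + d_CH₃NH₂ = 1420 mm, d_CH₃NH₂ = 1420/(1 + 0.9230) = 738.4 mm.
d_HCl = 1420 − 738.4 = 682 mm.

682 mm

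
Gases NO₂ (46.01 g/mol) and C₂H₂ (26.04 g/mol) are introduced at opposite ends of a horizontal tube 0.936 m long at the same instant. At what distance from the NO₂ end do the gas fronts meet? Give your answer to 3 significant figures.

0.402 m

Graham's law gives d_NO₂/d_C₂H₂ = rate_NO₂/rate_C₂H₂ = √(M_C₂H₂/M_NO₂) = √(26.04/46.01) = 0.7523.
With d_NO₂ + d_C₂H₂ = 0.936 m, d_C₂H₂ = 0.936/(1 + 0.7523) = 0.5342 m.
d_NO₂ = 0.936 − 0.5342 = 0.402 m.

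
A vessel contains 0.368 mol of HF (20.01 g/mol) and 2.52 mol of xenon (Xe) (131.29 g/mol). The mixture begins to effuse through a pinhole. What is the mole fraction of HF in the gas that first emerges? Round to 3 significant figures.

0.272

Rate_i ∝ x_i/√M_i (Graham's law weighted by mole fraction), so the effusate composition follows n_i/√M_i.
Mole fraction of HF in the effusate = (n_HF/√M_HF) / (n_HF/√M_HF + n_Xe/√M_Xe)
= (0.368/√20.01) / (0.368/√20.01 + 2.52/√131.29) = 0.08227/(0.08227 + 0.2199) = 0.272.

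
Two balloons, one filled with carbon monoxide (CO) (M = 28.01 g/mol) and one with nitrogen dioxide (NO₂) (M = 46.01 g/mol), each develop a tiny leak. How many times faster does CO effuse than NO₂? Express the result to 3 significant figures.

1.28

By Graham's law, rate_CO/rate_NO₂ = √(M_NO₂/M_CO) = √(46.01/28.01) = √1.643 = 1.28.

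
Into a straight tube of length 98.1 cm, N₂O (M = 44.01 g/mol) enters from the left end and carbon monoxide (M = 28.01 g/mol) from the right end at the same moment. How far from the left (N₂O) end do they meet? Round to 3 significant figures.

In equal time, each gas travels a distance ∝ its rate ∝ 1/√M, so d_N₂O/d_CO = √(M_CO/M_N₂O) = √(28.01/44.01) = 0.7978.
With d_N₂O + d_CO = 98.1 cm, d_CO = 98.1/(1 + 0.7978) = 54.57 cm.
d_N₂O = 98.1 − 54.57 = 43.5 cm.

43.5 cm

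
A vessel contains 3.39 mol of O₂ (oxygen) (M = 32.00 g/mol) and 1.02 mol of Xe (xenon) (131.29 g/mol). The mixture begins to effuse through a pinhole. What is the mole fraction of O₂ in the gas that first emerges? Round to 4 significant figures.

Rate_i ∝ x_i/√M_i (Graham's law weighted by mole fraction), so the effusate composition follows n_i/√M_i.
x_O₂(eff) = (n_O₂/√M_O₂) / (n_O₂/√M_O₂ + n_Xe/√M_Xe)
= (3.39/√32.00) / (3.39/√32.00 + 1.02/√131.29) = 0.5993/(0.5993 + 0.08902) = 0.8707.

0.8707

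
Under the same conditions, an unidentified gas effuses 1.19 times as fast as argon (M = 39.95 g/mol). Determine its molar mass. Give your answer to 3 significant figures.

Using Graham's law: rate_X/rate_Ar = √(M_Ar/M_X).
1.19 = √(39.95/M_X)
M_X = 39.95 / 1.19² = 39.95 / 1.416 = 28.2 g/mol

28.2 g/mol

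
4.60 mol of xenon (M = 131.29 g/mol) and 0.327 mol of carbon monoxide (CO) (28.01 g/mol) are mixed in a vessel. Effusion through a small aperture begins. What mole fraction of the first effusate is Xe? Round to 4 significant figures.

Rate_i ∝ x_i/√M_i (Graham's law weighted by mole fraction), so the effusate composition follows n_i/√M_i.
So x_Xe in the escaping gas = (n_Xe/√M_Xe) / Σ(n_i/√M_i)
= (4.60/√131.29) / (4.60/√131.29 + 0.327/√28.01) = 0.4015/(0.4015 + 0.06179) = 0.8666.

0.8666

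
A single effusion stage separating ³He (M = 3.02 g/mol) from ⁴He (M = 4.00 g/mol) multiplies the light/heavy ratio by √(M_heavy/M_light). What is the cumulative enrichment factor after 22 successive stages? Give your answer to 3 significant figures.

22.0

Overall factor = α^22 with α = √(4.00/3.02), i.e. (4.00/3.02)^(22/2).
= 1.32450^11 = 22.0.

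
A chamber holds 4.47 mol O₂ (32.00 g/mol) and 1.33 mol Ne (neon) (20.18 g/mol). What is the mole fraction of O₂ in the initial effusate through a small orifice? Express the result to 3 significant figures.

0.727

Rate_i ∝ x_i/√M_i (Graham's law weighted by mole fraction), so the effusate composition follows n_i/√M_i.
x_O₂(eff) = (n_O₂/√M_O₂) / (n_O₂/√M_O₂ + n_Ne/√M_Ne)
= (4.47/√32.00) / (4.47/√32.00 + 1.33/√20.18) = 0.7902/(0.7902 + 0.2961) = 0.727.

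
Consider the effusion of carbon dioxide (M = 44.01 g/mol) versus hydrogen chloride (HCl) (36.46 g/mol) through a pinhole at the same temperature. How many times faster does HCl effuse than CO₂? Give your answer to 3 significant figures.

Graham's law gives rate_HCl/rate_CO₂ = √(M_CO₂/M_HCl) = √(44.01/36.46) = √1.207 = 1.10.

1.10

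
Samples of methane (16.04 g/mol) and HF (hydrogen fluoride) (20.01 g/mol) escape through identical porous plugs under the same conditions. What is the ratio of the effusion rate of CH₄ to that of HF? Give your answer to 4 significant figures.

1.117

Graham's law gives rate_CH₄/rate_HF = √(M_HF/M_CH₄) = √(20.01/16.04) = √1.248 = 1.117.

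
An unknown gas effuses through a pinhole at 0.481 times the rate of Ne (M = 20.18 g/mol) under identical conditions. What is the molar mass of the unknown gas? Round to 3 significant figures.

By Graham's law, rate_X/rate_Ne = √(M_Ne/M_X).
0.481 = √(20.18/M_X)
M_X = 20.18 / 0.481² = 20.18 / 0.2314 = 87.2 g/mol

87.2 g/mol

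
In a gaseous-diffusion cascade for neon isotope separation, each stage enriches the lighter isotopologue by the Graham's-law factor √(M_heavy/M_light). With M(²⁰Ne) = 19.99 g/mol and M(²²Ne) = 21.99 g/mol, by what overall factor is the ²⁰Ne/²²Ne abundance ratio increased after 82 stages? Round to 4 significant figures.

Each stage multiplies the ratio by α = √(21.99/19.99), so after 82 stages the overall factor is α^82 = (21.99/19.99)^(82/2).
= 1.10005^41 = 49.88.

49.88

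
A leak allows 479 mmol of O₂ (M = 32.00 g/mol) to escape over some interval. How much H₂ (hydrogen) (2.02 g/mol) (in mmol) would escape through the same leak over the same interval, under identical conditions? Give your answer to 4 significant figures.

1906 mmol

By Graham's law, rate_H₂/rate_O₂ = √(M_O₂/M_H₂) = √(32.00/2.02) = √15.84 = 3.980.
So the amount for H₂ is 479 × 3.980 = 1906 mmol.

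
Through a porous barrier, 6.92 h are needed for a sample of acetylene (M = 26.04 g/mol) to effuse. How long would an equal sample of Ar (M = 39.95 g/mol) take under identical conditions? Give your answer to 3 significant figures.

Since effusion rate ∝ 1/√M, t_Ar/t_C₂H₂ = √(M_Ar/M_C₂H₂) = √(39.95/26.04) = √1.534 = 1.239.
So the time for Ar is 6.92 × 1.239 = 8.57 h.

8.57 h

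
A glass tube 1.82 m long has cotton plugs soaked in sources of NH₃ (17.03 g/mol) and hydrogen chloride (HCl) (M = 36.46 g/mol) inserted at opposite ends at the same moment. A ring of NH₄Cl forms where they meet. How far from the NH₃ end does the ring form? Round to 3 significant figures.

1.08 m

Distances travelled in equal time are proportional to diffusion rates, so d_NH₃/d_HCl = √(M_HCl/M_NH₃) = √(36.46/17.03) = 1.463.
With d_NH₃ + d_HCl = 1.82 m, d_HCl = 1.82/(1 + 1.463) = 0.7389 m.
d_NH₃ = 1.82 − 0.7389 = 1.08 m.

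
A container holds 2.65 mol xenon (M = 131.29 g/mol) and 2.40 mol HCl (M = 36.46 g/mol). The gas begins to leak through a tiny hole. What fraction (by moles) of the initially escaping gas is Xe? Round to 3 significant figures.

Effusion rate of each component ∝ n_i/√M_i (partial pressure × 1/√M).
x_Xe(eff) = (n_Xe/√M_Xe) / (n_Xe/√M_Xe + n_HCl/√M_HCl)
= (2.65/√131.29) / (2.65/√131.29 + 2.40/√36.46) = 0.2313/(0.2313 + 0.3975) = 0.368.

0.368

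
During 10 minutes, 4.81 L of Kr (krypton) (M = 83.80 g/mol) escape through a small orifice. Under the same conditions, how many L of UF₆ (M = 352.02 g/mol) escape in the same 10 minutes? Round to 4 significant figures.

From Graham's law, rate_UF₆/rate_Kr = √(M_Kr/M_UF₆) = √(83.80/352.02) = √0.2381 = 0.4879.
So the volume for UF₆ is 4.81 × 0.4879 = 2.347 L.

2.347 L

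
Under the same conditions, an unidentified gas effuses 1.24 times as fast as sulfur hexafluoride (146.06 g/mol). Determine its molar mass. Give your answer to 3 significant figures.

Since effusion rate ∝ 1/√M, rate_X/rate_SF₆ = √(M_SF₆/M_X).
1.24 = √(146.06/M_X)
M_X = 146.06 / 1.24² = 146.06 / 1.538 = 95.0 g/mol

95.0 g/mol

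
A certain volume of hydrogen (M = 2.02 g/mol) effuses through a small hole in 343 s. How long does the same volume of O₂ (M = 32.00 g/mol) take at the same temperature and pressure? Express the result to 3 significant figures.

From Graham's law, t_O₂/t_H₂ = √(M_O₂/M_H₂) = √(32.00/2.02) = √15.84 = 3.980.
So the time for O₂ is 343 × 3.980 = 1370 s.

1370 s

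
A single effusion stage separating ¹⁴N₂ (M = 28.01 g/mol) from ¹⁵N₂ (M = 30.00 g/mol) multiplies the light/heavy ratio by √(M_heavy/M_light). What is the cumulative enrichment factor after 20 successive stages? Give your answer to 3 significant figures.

The single-stage factor is √(M_heavy/M_light), so 20 stages give [√(30.00/28.01)]^20 = (30.00/28.01)^(20/2).
= 1.07105^10 = 1.99.

1.99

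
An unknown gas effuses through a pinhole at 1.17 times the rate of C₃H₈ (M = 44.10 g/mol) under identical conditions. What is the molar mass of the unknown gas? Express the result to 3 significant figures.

Since effusion rate ∝ 1/√M, rate_X/rate_C₃H₈ = √(M_C₃H₈/M_X).
1.17 = √(44.10/M_X)
M_X = 44.10 / 1.17² = 44.10 / 1.369 = 32.2 g/mol

32.2 g/mol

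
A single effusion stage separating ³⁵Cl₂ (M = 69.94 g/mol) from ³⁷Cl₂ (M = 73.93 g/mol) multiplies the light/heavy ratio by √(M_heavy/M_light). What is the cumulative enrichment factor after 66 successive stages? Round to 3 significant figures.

6.24

Overall factor = α^66 with α = √(73.93/69.94), i.e. (73.93/69.94)^(66/2).
= 1.05705^33 = 6.24.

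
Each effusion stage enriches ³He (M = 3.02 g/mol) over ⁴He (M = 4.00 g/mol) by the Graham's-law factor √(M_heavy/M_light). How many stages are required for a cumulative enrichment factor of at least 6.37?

14

Per stage α = (4.00/3.02)^(1/2) = 1.32450^0.5, giving ln α = 0.1405.
Need α^N ≥ 6.37 ⇒ N ≥ ln(6.37) / ln α = 1.852 / 0.1405 = 13.18.
So at least 14 stages are needed.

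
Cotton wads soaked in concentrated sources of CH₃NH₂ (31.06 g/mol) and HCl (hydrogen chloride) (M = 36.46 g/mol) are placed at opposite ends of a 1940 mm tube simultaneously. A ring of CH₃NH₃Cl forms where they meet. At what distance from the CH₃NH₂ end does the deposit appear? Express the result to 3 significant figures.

Graham's law gives d_CH₃NH₂/d_HCl = rate_CH₃NH₂/rate_HCl = √(M_HCl/M_CH₃NH₂) = √(36.46/31.06) = 1.083.
With d_CH₃NH₂ + d_HCl = 1940 mm, d_HCl = 1940/(1 + 1.083) = 931.1 mm.
d_CH₃NH₂ = 1940 − 931.1 = 1010 mm.

1010 mm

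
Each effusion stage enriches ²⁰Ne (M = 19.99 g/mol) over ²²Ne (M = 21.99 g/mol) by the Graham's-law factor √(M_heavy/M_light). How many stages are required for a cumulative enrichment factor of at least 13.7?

Per stage α = (21.99/19.99)^(1/2) = 1.10005^0.5, giving ln α = 0.04768.
Need α^N ≥ 13.7 ⇒ N ≥ ln(13.7) / ln α = 2.617 / 0.04768 = 54.90.
So at least 55 stages are needed.

55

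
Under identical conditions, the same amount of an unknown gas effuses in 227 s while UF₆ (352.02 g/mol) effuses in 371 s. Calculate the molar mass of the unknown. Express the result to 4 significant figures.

Since effusion rate ∝ 1/√M, t_X/t_UF₆ = √(M_X/M_UF₆).
227/371 = 0.6119 = √(M_X/352.02)
M_X = 352.02 × 0.6119² = 352.02 × 0.3744 = 131.8 g/mol

131.8 g/mol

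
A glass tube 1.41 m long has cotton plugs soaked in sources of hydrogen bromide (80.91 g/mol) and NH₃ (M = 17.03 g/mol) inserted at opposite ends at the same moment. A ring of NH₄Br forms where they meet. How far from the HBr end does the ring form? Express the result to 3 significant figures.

Graham's law gives d_HBr/d_NH₃ = rate_HBr/rate_NH₃ = √(M_NH₃/M_HBr) = √(17.03/80.91) = 0.4588.
With d_HBr + d_NH₃ = 1.41 m, d_NH₃ = 1.41/(1 + 0.4588) = 0.9666 m.
d_HBr = 1.41 − 0.9666 = 0.443 m.

0.443 m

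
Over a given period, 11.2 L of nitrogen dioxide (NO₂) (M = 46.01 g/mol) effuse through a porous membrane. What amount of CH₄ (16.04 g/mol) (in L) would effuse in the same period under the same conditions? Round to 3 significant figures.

From Graham's law, rate_CH₄/rate_NO₂ = √(M_NO₂/M_CH₄) = √(46.01/16.04) = √2.868 = 1.694.
So the volume for CH₄ is 11.2 × 1.694 = 19.0 L.

19.0 L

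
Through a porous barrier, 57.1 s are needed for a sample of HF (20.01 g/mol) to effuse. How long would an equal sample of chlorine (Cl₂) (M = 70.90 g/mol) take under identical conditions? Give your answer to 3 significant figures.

107 s

Since effusion rate ∝ 1/√M, t_Cl₂/t_HF = √(M_Cl₂/M_HF) = √(70.90/20.01) = √3.543 = 1.882.
So the time for Cl₂ is 57.1 × 1.882 = 107 s.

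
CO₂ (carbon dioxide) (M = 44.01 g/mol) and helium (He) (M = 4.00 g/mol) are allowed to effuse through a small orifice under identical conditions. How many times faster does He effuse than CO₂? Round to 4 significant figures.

Graham's law gives rate_He/rate_CO₂ = √(M_CO₂/M_He) = √(44.01/4.00) = √11.00 = 3.317.

3.317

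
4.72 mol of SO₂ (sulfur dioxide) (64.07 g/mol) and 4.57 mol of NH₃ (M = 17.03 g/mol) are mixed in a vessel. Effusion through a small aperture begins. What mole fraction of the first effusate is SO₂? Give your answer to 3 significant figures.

0.347

The effusion rate of species i is ∝ p_i/√M_i ∝ n_i/√M_i.
x_SO₂(eff) = (n_SO₂/√M_SO₂) / (n_SO₂/√M_SO₂ + n_NH₃/√M_NH₃)
= (4.72/√64.07) / (4.72/√64.07 + 4.57/√17.03) = 0.5897/(0.5897 + 1.107) = 0.347.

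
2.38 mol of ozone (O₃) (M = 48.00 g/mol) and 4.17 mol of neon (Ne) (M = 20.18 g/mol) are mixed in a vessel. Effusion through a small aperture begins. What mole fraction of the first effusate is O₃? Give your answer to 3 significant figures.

Rate_i ∝ x_i/√M_i (Graham's law weighted by mole fraction), so the effusate composition follows n_i/√M_i.
Mole fraction of O₃ in the effusate = (n_O₃/√M_O₃) / (n_O₃/√M_O₃ + n_Ne/√M_Ne)
= (2.38/√48.00) / (2.38/√48.00 + 4.17/√20.18) = 0.3435/(0.3435 + 0.9283) = 0.270.

0.270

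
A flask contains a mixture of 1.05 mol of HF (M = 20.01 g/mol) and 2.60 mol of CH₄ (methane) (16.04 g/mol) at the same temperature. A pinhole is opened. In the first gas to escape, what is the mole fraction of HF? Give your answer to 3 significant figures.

0.266

The effusion rate of species i is ∝ p_i/√M_i ∝ n_i/√M_i.
x_HF(eff) = (n_HF/√M_HF) / (n_HF/√M_HF + n_CH₄/√M_CH₄)
= (1.05/√20.01) / (1.05/√20.01 + 2.60/√16.04) = 0.2347/(0.2347 + 0.6492) = 0.266.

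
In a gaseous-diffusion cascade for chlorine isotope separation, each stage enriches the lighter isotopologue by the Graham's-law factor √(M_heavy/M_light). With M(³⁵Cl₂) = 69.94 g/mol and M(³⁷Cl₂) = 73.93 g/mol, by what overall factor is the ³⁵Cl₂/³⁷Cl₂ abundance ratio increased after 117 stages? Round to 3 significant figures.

25.7

The single-stage factor is √(M_heavy/M_light), so 117 stages give [√(73.93/69.94)]^117 = (73.93/69.94)^(117/2).
= 1.05705^(117/2) = 25.7.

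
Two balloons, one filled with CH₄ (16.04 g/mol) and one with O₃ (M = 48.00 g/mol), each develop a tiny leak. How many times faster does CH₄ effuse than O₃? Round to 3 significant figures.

Since effusion rate ∝ 1/√M, rate_CH₄/rate_O₃ = √(M_O₃/M_CH₄) = √(48.00/16.04) = √2.993 = 1.73.

1.73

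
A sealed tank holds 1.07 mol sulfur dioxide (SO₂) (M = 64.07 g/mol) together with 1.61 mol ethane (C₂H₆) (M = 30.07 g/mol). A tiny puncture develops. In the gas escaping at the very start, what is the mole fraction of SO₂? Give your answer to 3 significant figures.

0.313

The effusion rate of species i is ∝ p_i/√M_i ∝ n_i/√M_i.
Mole fraction of SO₂ in the effusate = (n_SO₂/√M_SO₂) / (n_SO₂/√M_SO₂ + n_C₂H₆/√M_C₂H₆)
= (1.07/√64.07) / (1.07/√64.07 + 1.61/√30.07) = 0.1337/(0.1337 + 0.2936) = 0.313.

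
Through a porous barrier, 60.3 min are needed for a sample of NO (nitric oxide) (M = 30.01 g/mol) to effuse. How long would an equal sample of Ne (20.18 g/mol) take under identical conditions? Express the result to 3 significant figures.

Since effusion rate ∝ 1/√M, t_Ne/t_NO = √(M_Ne/M_NO) = √(20.18/30.01) = √0.6724 = 0.8200.
So the time for Ne is 60.3 × 0.8200 = 49.4 min.

49.4 min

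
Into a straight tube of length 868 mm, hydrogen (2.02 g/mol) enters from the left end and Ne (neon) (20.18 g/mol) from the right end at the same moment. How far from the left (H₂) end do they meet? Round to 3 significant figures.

In equal time, each gas travels a distance ∝ its rate ∝ 1/√M, so d_H₂/d_Ne = √(M_Ne/M_H₂) = √(20.18/2.02) = 3.161.
With d_H₂ + d_Ne = 868 mm, d_Ne = 868/(1 + 3.161) = 208.6 mm.
d_H₂ = 868 − 208.6 = 659 mm.

659 mm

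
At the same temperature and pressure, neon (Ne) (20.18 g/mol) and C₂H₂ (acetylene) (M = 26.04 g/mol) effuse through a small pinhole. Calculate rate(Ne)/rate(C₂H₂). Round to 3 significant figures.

From Graham's law, rate_Ne/rate_C₂H₂ = √(M_C₂H₂/M_Ne) = √(26.04/20.18) = √1.290 = 1.14.

1.14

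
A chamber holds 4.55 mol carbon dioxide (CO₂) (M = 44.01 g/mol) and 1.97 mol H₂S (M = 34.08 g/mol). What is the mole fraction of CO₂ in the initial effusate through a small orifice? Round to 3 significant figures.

0.670

Each component's effusion rate ∝ (its partial pressure)·(1/√M) ∝ n_i/√M_i.
Mole fraction of CO₂ in the effusate = (n_CO₂/√M_CO₂) / (n_CO₂/√M_CO₂ + n_H₂S/√M_H₂S)
= (4.55/√44.01) / (4.55/√44.01 + 1.97/√34.08) = 0.6859/(0.6859 + 0.3375) = 0.670.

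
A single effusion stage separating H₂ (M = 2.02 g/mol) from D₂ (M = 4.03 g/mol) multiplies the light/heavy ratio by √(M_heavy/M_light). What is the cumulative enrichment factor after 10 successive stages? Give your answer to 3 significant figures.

The single-stage factor is √(M_heavy/M_light), so 10 stages give [√(4.03/2.02)]^10 = (4.03/2.02)^(10/2).
= 1.99505^5 = 31.6.

31.6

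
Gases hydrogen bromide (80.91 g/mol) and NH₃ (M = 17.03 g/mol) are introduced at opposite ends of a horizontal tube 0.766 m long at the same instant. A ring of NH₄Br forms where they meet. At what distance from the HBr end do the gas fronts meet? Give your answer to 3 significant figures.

The fronts meet when d_HBr + d_NH₃ = L with d_HBr/d_NH₃ = √(M_NH₃/M_HBr) (Graham's law). Here √(M_NH₃/M_HBr) = √(17.03/80.91) = 0.4588.
With d_HBr + d_NH₃ = 0.766 m, d_NH₃ = 0.766/(1 + 0.4588) = 0.5251 m.
d_HBr = 0.766 − 0.5251 = 0.241 m.

0.241 m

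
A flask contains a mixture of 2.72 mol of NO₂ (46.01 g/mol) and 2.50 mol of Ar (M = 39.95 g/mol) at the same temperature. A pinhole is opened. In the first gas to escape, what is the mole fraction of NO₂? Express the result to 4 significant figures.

Each component's effusion rate ∝ (its partial pressure)·(1/√M) ∝ n_i/√M_i.
So x_NO₂ in the escaping gas = (n_NO₂/√M_NO₂) / Σ(n_i/√M_i)
= (2.72/√46.01) / (2.72/√46.01 + 2.50/√39.95) = 0.4010/(0.4010 + 0.3955) = 0.5034.

0.5034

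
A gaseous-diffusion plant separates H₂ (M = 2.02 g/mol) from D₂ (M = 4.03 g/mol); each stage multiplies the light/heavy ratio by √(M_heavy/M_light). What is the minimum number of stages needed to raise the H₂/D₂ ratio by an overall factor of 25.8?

With α = √(4.03/2.02) per stage, ln α = ½ ln(1.99505) = 0.3453.
Need α^N ≥ 25.8 ⇒ N ≥ ln(25.8) / ln α = 3.250 / 0.3453 = 9.41.
So at least 10 stages are needed.

10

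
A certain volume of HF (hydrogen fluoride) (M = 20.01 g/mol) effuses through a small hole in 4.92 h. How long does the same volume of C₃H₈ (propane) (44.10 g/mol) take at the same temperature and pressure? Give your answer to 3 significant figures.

7.30 h

By Graham's law, t_C₃H₈/t_HF = √(M_C₃H₈/M_HF) = √(44.10/20.01) = √2.204 = 1.485.
So the time for C₃H₈ is 4.92 × 1.485 = 7.30 h.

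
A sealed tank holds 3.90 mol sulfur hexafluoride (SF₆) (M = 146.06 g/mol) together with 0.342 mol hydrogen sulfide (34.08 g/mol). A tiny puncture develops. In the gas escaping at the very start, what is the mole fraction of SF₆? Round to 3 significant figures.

Rate_i ∝ x_i/√M_i (Graham's law weighted by mole fraction), so the effusate composition follows n_i/√M_i.
So x_SF₆ in the escaping gas = (n_SF₆/√M_SF₆) / Σ(n_i/√M_i)
= (3.90/√146.06) / (3.90/√146.06 + 0.342/√34.08) = 0.3227/(0.3227 + 0.05858) = 0.846.

0.846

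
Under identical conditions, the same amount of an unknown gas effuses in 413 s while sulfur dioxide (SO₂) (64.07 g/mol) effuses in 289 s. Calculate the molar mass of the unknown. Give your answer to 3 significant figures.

131 g/mol

Using Graham's law: t_X/t_SO₂ = √(M_X/M_SO₂).
413/289 = 1.429 = √(M_X/64.07)
M_X = 64.07 × 1.429² = 64.07 × 2.042 = 131 g/mol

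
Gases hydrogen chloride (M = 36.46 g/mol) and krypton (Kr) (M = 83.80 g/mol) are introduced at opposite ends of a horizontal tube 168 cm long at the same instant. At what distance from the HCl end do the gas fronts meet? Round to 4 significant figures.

Distances travelled in equal time are proportional to diffusion rates, so d_HCl/d_Kr = √(M_Kr/M_HCl) = √(83.80/36.46) = 1.516.
With d_HCl + d_Kr = 168 cm, d_Kr = 168/(1 + 1.516) = 66.77 cm.
d_HCl = 168 − 66.77 = 101.2 cm.

101.2 cm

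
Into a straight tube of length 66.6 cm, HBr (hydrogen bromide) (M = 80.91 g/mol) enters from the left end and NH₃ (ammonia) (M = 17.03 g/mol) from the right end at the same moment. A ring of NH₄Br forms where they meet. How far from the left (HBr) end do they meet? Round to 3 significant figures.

20.9 cm

In equal time, each gas travels a distance ∝ its rate ∝ 1/√M, so d_HBr/d_NH₃ = √(M_NH₃/M_HBr) = √(17.03/80.91) = 0.4588.
With d_HBr + d_NH₃ = 66.6 cm, d_NH₃ = 66.6/(1 + 0.4588) = 45.65 cm.
d_HBr = 66.6 − 45.65 = 20.9 cm.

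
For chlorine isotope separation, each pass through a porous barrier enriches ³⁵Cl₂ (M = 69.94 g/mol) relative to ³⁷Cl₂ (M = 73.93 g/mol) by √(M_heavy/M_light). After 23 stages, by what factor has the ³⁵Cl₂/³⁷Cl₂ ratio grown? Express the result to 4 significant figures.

The single-stage factor is √(M_heavy/M_light), so 23 stages give [√(73.93/69.94)]^23 = (73.93/69.94)^(23/2).
= 1.05705^(23/2) = 1.893.

1.893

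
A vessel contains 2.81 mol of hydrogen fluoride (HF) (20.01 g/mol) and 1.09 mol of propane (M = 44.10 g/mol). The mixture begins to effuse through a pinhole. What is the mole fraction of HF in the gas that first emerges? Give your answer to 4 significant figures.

0.7928

Effusion rate of each component ∝ n_i/√M_i (partial pressure × 1/√M).
Mole fraction of HF in the effusate = (n_HF/√M_HF) / (n_HF/√M_HF + n_C₃H₈/√M_C₃H₈)
= (2.81/√20.01) / (2.81/√20.01 + 1.09/√44.10) = 0.6282/(0.6282 + 0.1641) = 0.7928.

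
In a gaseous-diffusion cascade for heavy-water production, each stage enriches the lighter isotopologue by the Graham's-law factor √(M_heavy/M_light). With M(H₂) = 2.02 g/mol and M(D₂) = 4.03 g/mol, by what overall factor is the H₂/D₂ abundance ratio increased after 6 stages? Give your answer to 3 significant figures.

After 6 stages the ratio has grown by (√(4.03/2.02))^6 = (4.03/2.02)^(6/2).
= 1.99505^3 = 7.94.

7.94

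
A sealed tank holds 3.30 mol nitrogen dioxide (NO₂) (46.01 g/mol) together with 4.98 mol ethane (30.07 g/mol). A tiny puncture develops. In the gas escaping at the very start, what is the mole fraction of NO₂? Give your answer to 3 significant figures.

0.349

Effusion rate of each component ∝ n_i/√M_i (partial pressure × 1/√M).
Mole fraction of NO₂ in the effusate = (n_NO₂/√M_NO₂) / (n_NO₂/√M_NO₂ + n_C₂H₆/√M_C₂H₆)
= (3.30/√46.01) / (3.30/√46.01 + 4.98/√30.07) = 0.4865/(0.4865 + 0.9082) = 0.349.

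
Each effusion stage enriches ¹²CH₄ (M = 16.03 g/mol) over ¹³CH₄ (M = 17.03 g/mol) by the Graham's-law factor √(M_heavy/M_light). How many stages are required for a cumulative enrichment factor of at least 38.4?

121

Per stage α = (17.03/16.03)^(1/2) = 1.06238^0.5, giving ln α = 0.03026.
Need α^N ≥ 38.4 ⇒ N ≥ ln(38.4) / ln α = 3.648 / 0.03026 = 120.57.
Rounding up, N = 121 stages.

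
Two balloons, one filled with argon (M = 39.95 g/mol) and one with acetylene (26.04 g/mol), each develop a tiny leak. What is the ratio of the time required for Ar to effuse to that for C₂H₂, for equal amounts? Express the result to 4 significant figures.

Graham's law gives t_Ar/t_C₂H₂ = √(M_Ar/M_C₂H₂) = √(39.95/26.04) = √1.534 = 1.239.

1.239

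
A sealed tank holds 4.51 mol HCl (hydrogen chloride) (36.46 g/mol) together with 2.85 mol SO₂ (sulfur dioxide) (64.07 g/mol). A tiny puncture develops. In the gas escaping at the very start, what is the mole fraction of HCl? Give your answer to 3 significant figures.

0.677

Rate_i ∝ x_i/√M_i (Graham's law weighted by mole fraction), so the effusate composition follows n_i/√M_i.
So x_HCl in the escaping gas = (n_HCl/√M_HCl) / Σ(n_i/√M_i)
= (4.51/√36.46) / (4.51/√36.46 + 2.85/√64.07) = 0.7469/(0.7469 + 0.3561) = 0.677.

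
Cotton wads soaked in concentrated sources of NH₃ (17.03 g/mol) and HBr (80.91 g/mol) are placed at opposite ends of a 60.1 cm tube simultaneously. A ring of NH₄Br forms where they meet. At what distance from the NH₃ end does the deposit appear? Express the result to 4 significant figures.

41.20 cm

The fronts meet when d_NH₃ + d_HBr = L with d_NH₃/d_HBr = √(M_HBr/M_NH₃) (Graham's law). Here √(M_HBr/M_NH₃) = √(80.91/17.03) = 2.180.
With d_NH₃ + d_HBr = 60.1 cm, d_HBr = 60.1/(1 + 2.180) = 18.90 cm.
d_NH₃ = 60.1 − 18.90 = 41.20 cm.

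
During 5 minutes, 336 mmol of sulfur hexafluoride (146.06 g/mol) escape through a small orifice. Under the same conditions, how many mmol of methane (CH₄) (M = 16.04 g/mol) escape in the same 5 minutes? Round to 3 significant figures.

1010 mmol

By Graham's law, rate_CH₄/rate_SF₆ = √(M_SF₆/M_CH₄) = √(146.06/16.04) = √9.106 = 3.018.
So the amount for CH₄ is 336 × 3.018 = 1010 mmol.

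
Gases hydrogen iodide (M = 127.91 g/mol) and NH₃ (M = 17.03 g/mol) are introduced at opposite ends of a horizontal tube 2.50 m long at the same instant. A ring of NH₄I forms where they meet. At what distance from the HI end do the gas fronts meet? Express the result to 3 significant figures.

0.668 m

The fronts meet when d_HI + d_NH₃ = L with d_HI/d_NH₃ = √(M_NH₃/M_HI) (Graham's law). Here √(M_NH₃/M_HI) = √(17.03/127.91) = 0.3649.
With d_HI + d_NH₃ = 2.50 m, d_NH₃ = 2.50/(1 + 0.3649) = 1.832 m.
d_HI = 2.50 − 1.832 = 0.668 m.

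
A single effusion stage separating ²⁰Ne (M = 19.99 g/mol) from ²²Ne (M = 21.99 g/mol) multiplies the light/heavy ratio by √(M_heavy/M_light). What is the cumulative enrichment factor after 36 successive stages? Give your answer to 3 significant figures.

The single-stage factor is √(M_heavy/M_light), so 36 stages give [√(21.99/19.99)]^36 = (21.99/19.99)^(36/2).
= 1.10005^18 = 5.56.

5.56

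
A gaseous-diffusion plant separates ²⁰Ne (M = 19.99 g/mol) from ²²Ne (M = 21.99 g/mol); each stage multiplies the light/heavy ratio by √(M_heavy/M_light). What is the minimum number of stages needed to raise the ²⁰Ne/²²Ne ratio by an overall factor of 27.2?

With α = √(21.99/19.99) per stage, ln α = ½ ln(1.10005) = 0.04768.
Need α^N ≥ 27.2 ⇒ N ≥ ln(27.2) / ln α = 3.303 / 0.04768 = 69.28.
Minimum whole number of stages: N = 70.

70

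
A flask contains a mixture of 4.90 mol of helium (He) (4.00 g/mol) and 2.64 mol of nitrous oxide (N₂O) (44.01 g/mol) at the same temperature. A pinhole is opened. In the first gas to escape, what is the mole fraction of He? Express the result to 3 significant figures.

0.860

Each component's effusion rate ∝ (its partial pressure)·(1/√M) ∝ n_i/√M_i.
So x_He in the escaping gas = (n_He/√M_He) / Σ(n_i/√M_i)
= (4.90/√4.00) / (4.90/√4.00 + 2.64/√44.01) = 2.450/(2.450 + 0.3979) = 0.860.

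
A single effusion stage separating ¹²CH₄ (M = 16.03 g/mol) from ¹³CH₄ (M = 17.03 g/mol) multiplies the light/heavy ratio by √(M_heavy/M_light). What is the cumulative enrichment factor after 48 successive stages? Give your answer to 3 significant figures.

The single-stage factor is √(M_heavy/M_light), so 48 stages give [√(17.03/16.03)]^48 = (17.03/16.03)^(48/2).
= 1.06238^24 = 4.27.

4.27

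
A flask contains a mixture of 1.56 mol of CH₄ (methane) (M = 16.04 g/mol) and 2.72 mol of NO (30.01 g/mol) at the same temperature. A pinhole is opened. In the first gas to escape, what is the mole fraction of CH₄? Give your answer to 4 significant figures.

0.4396

Rate_i ∝ x_i/√M_i (Graham's law weighted by mole fraction), so the effusate composition follows n_i/√M_i.
Mole fraction of CH₄ in the effusate = (n_CH₄/√M_CH₄) / (n_CH₄/√M_CH₄ + n_NO/√M_NO)
= (1.56/√16.04) / (1.56/√16.04 + 2.72/√30.01) = 0.3895/(0.3895 + 0.4965) = 0.4396.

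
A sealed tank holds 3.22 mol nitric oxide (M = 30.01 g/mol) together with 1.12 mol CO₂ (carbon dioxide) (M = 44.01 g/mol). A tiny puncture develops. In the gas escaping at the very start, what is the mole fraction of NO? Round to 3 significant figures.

The effusion rate of species i is ∝ p_i/√M_i ∝ n_i/√M_i.
x_NO(eff) = (n_NO/√M_NO) / (n_NO/√M_NO + n_CO₂/√M_CO₂)
= (3.22/√30.01) / (3.22/√30.01 + 1.12/√44.01) = 0.5878/(0.5878 + 0.1688) = 0.777.

0.777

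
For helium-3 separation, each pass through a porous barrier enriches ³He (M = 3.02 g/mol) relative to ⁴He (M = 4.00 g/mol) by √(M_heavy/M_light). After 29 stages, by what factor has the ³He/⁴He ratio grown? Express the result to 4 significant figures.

58.85

The single-stage factor is √(M_heavy/M_light), so 29 stages give [√(4.00/3.02)]^29 = (4.00/3.02)^(29/2).
= 1.32450^(29/2) = 58.85.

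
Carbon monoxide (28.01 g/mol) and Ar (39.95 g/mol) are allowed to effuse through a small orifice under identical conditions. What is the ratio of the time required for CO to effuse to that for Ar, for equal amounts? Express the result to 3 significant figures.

Using Graham's law: t_CO/t_Ar = √(M_CO/M_Ar) = √(28.01/39.95) = √0.7011 = 0.837.

0.837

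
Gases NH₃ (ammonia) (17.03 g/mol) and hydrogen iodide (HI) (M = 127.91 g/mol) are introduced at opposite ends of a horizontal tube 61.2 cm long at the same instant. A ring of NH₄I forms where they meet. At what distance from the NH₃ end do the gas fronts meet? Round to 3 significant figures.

Graham's law gives d_NH₃/d_HI = rate_NH₃/rate_HI = √(M_HI/M_NH₃) = √(127.91/17.03) = 2.741.
With d_NH₃ + d_HI = 61.2 cm, d_HI = 61.2/(1 + 2.741) = 16.36 cm.
d_NH₃ = 61.2 − 16.36 = 44.8 cm.

44.8 cm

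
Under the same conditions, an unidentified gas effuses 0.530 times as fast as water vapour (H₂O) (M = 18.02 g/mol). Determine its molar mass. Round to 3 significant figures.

64.2 g/mol

Using Graham's law: rate_X/rate_H₂O = √(M_H₂O/M_X).
0.530 = √(18.02/M_X)
M_X = 18.02 / 0.530² = 18.02 / 0.2809 = 64.2 g/mol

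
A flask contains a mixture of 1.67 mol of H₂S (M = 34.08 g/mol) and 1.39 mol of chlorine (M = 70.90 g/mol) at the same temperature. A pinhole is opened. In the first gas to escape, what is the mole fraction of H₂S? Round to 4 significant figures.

Rate_i ∝ x_i/√M_i (Graham's law weighted by mole fraction), so the effusate composition follows n_i/√M_i.
So x_H₂S in the escaping gas = (n_H₂S/√M_H₂S) / Σ(n_i/√M_i)
= (1.67/√34.08) / (1.67/√34.08 + 1.39/√70.90) = 0.2861/(0.2861 + 0.1651) = 0.6341.

0.6341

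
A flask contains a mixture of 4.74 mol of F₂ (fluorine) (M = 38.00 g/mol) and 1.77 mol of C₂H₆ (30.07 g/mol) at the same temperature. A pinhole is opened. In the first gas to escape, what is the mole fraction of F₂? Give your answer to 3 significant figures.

Each component's effusion rate ∝ (its partial pressure)·(1/√M) ∝ n_i/√M_i.
So x_F₂ in the escaping gas = (n_F₂/√M_F₂) / Σ(n_i/√M_i)
= (4.74/√38.00) / (4.74/√38.00 + 1.77/√30.07) = 0.7689/(0.7689 + 0.3228) = 0.704.

0.704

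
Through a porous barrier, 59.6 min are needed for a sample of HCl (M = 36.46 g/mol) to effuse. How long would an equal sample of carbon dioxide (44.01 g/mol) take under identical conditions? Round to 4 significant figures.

65.48 min

By Graham's law, t_CO₂/t_HCl = √(M_CO₂/M_HCl) = √(44.01/36.46) = √1.207 = 1.099.
So the time for CO₂ is 59.6 × 1.099 = 65.48 min.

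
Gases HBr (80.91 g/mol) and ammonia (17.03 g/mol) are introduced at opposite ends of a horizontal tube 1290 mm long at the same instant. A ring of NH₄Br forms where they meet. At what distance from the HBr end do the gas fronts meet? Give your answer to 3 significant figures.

In equal time, each gas travels a distance ∝ its rate ∝ 1/√M, so d_HBr/d_NH₃ = √(M_NH₃/M_HBr) = √(17.03/80.91) = 0.4588.
With d_HBr + d_NH₃ = 1290 mm, d_NH₃ = 1290/(1 + 0.4588) = 884.3 mm.
d_HBr = 1290 − 884.3 = 406 mm.

406 mm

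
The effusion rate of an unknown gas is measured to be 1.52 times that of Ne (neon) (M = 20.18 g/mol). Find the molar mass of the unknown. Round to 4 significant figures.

Using Graham's law: rate_X/rate_Ne = √(M_Ne/M_X).
1.52 = √(20.18/M_X)
M_X = 20.18 / 1.52² = 20.18 / 2.310 = 8.734 g/mol

8.734 g/mol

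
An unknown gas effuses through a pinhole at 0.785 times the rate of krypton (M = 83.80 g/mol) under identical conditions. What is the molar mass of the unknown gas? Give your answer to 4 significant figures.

Using Graham's law: rate_X/rate_Kr = √(M_Kr/M_X).
0.785 = √(83.80/M_X)
M_X = 83.80 / 0.785² = 83.80 / 0.6162 = 136.0 g/mol

136.0 g/mol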